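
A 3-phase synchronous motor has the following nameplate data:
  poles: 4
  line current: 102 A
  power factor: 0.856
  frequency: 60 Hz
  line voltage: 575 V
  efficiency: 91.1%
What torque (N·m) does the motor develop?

420 N·m

P_in = √3·V·I·cosφ = 1.732 × 575 × 102 × 0.856 = 86954 W
P_out = η·P_in = 0.911 × 86954 = 79215 W
n = n_s = 120×60/4 = 1800 rpm (synchronous)
ω = 2π×1800/60 = 188.5 rad/s
τ = P_out/ω = 79215/188.5 = 420 N·m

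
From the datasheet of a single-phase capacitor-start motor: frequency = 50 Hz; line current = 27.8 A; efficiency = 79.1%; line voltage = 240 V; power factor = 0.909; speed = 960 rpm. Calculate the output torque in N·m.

P_in = V·I·cosφ = 240 × 27.8 × 0.909 = 6065 W
P_out = η·P_in = 0.791 × 6065 = 4797 W
n = 960 rpm
ω = 2π×960/60 = 100.5 rad/s
τ = P_out/ω = 4797/100.5 = 47.7 N·m

47.7 N·m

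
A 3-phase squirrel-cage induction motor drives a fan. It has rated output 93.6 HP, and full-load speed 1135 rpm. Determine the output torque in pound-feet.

433 lb·ft

P_out = 93.6 × 746 = 69826 W
ω = 2π × 1135/60 = 118.9 rad/s
τ = P_out/ω = 69826/118.9 = 587.3 N·m
In lb·ft: 587.3/1.356 = 433 lb·ft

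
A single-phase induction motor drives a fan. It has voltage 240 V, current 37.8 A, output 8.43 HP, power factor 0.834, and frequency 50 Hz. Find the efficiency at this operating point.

P_out = 8.43 × 746 = 6289 W
P_in = V·I·cosφ = 240 × 37.8 × 0.834 = 7566 W
η = P_out / P_in = 6289 / 7566 = 0.831 = 83.1%

83.1 %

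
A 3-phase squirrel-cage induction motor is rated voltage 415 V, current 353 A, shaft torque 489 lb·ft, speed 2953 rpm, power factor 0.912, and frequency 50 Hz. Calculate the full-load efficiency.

88.6 %

τ = 489 lb·ft × 1.356 = 663.1 N·m
ω = 2π × 2953/60 = 309.2 rad/s; P_out = τω = 663.1 × 309.2 = 205031 W
P_in = √3·V_L·I_L·cosφ = 1.732 × 415 × 353 × 0.912 = 231401 W
η = P_out / P_in = 205031 / 231401 = 0.886 = 88.6%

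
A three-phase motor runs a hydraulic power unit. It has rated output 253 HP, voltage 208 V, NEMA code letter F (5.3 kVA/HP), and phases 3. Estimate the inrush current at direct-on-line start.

S_LR = 5.3 × 253 = 1340.9 kVA
I_LR = S_LR/(√3·V_L) = 1340900/(1.732×208) = 3720 A

3720 A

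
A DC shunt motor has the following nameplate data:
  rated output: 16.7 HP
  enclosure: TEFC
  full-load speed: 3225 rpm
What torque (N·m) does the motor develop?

P_out = 16.7 × 746 = 12458 W
ω = 2π × 3225/60 = 337.7 rad/s
τ = P_out/ω = 12458/337.7 = 36.9 N·m

36.9 N·m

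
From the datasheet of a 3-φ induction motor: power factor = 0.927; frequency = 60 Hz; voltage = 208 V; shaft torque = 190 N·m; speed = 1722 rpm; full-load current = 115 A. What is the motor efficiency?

ω = 2π × 1722/60 = 180.3 rad/s; P_out = τω = 190 × 180.3 = 34257 W
P_in = √3·V_L·I_L·cosφ = 1.732 × 208 × 115 × 0.927 = 38405 W
η = P_out / P_in = 34257 / 38405 = 0.892 = 89.2%

89.2 %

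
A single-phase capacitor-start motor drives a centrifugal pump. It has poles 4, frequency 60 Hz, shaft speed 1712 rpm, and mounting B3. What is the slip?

4.89 %

n_s = 120f/p = 120×60/4 = 1800 rpm
s = (n_s − n)/n_s = (1800 − 1712)/1800 = 0.0489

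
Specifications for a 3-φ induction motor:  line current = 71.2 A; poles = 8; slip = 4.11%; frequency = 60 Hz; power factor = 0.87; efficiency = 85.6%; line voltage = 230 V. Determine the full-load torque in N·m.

P_in = √3·V·I·cosφ = 1.732 × 230 × 71.2 × 0.87 = 24676 W
P_out = η·P_in = 0.856 × 24676 = 21123 W
n_s = 120×60/8 = 900 rpm; n = 900×(1−0.0411) = 863 rpm
ω = 2π×863/60 = 90.37 rad/s
τ = P_out/ω = 21123/90.37 = 234 N·m

234 N·m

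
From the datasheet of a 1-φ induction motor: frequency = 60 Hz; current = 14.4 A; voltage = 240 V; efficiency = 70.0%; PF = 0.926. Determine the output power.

2.24 kW

P_in = V·I·cosφ = 240 × 14.4 × 0.926 = 3200 W
P_out = η·P_in = 0.7 × 3200 = 2240 W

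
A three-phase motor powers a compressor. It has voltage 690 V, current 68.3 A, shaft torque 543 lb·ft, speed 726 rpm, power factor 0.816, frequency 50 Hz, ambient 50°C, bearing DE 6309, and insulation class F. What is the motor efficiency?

τ = 543 lb·ft × 1.356 = 736.3 N·m
ω = 2π × 726/60 = 76.03 rad/s; P_out = τω = 736.3 × 76.03 = 55981 W
P_in = √3·V_L·I_L·cosφ = 1.732 × 690 × 68.3 × 0.816 = 66605 W
η = P_out / P_in = 55981 / 66605 = 0.840 = 84.0%

84.0 %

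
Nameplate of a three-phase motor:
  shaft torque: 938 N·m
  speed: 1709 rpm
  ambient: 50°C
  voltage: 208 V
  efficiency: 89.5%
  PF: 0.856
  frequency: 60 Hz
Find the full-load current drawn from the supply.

ω = 2π×1709/60 = 179 rad/s; P_out = τω = 938 × 179 = 167902 W
P_in = P_out / η = 167902 / 0.895 = 187600 W
I_L = P_in / (√3·V_L·cosφ) = 187600 / (1.732 × 208 × 0.856) = 608 A

608 A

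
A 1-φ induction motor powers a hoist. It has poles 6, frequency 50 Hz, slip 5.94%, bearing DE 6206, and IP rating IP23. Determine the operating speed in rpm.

941 rpm

n_s = 120f/p = 120×50/6 = 1000 rpm
n = n_s(1 − s) = 1000 × (1 − 0.0594) = 941 rpm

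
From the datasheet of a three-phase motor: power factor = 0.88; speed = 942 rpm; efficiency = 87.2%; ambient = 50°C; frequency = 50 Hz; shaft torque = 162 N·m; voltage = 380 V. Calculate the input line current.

31.6 A

ω = 2π×942/60 = 98.65 rad/s; P_out = τω = 162 × 98.65 = 15981 W
P_in = P_out / η = 15981 / 0.872 = 18327 W
I_L = P_in / (√3·V_L·cosφ) = 18327 / (1.732 × 380 × 0.88) = 31.6 A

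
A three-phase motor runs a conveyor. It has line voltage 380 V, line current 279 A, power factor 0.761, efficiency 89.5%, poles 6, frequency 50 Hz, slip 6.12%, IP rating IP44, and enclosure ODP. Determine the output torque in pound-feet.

P_in = √3·V·I·cosφ = 1.732 × 380 × 279 × 0.761 = 139740 W
P_out = η·P_in = 0.895 × 139740 = 125067 W
n_s = 120×50/6 = 1000 rpm; n = 1000×(1−0.0612) = 939 rpm
ω = 2π×939/60 = 98.33 rad/s
τ = P_out/ω = 125067/98.33 = 1272 N·m
In lb·ft: 1272/1.356 = 938 lb·ft

938 lb·ft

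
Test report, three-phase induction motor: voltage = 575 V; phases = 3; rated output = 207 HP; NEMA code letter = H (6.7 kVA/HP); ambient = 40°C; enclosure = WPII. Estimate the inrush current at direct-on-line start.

1390 A

S_LR = 6.7 × 207 = 1386.9 kVA
I_LR = S_LR/(√3·V_L) = 1386900/(1.732×575) = 1390 A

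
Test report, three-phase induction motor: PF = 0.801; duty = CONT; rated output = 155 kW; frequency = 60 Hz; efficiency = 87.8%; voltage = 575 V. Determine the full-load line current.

P_out = 155 kW = 155000 W
P_in = P_out / η = 155000 / 0.878 = 176538 W
I_L = P_in / (√3·V_L·cosφ) = 176538 / (1.732 × 575 × 0.801) = 221 A

221 A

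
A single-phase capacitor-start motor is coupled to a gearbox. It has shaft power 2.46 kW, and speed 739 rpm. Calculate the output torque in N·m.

31.8 N·m

ω = 2π × 739/60 = 77.39 rad/s
τ = P/ω = 2460/77.39 = 31.8 N·m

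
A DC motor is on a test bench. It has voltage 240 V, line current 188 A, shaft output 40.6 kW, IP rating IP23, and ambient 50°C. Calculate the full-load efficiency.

90.0 %

P_out = 40.6 kW = 40600 W
P_in = V·I = 240 × 188 = 45120 W
η = P_out / P_in = 40600 / 45120 = 0.900 = 90.0%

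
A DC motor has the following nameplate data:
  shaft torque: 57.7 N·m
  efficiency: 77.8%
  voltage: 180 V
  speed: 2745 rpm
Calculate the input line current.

118 A

ω = 2π×2745/60 = 287.5 rad/s; P_out = τω = 57.7 × 287.5 = 16589 W
P_in = P_out / η = 16589 / 0.778 = 21323 W
I = P_in / V = 21323 / 180 = 118 A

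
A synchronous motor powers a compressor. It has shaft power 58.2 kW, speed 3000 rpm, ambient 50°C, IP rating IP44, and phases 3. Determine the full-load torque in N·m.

185 N·m

ω = 2π × 3000/60 = 314.2 rad/s
τ = P/ω = 58200/314.2 = 185 N·m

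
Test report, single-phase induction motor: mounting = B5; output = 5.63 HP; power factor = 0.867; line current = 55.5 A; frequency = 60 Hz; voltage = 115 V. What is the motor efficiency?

75.9 %

P_out = 5.63 × 746 = 4200 W
P_in = V·I·cosφ = 115 × 55.5 × 0.867 = 5534 W
η = P_out / P_in = 4200 / 5534 = 0.759 = 75.9%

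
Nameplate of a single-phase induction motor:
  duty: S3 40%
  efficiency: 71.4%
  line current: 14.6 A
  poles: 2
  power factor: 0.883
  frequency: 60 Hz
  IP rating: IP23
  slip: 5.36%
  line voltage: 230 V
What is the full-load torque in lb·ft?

P_in = V·I·cosφ = 230 × 14.6 × 0.883 = 2965 W
P_out = η·P_in = 0.714 × 2965 = 2117 W
n_s = 120×60/2 = 3600 rpm; n = 3600×(1−0.0536) = 3407 rpm
ω = 2π×3407/60 = 356.8 rad/s
τ = P_out/ω = 2117/356.8 = 5.933 N·m
In lb·ft: 5.933/1.356 = 4.38 lb·ft

4.38 lb·ft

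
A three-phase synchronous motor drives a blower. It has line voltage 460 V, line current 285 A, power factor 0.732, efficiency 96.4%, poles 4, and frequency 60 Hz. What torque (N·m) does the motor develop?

P_in = √3·V·I·cosφ = 1.732 × 460 × 285 × 0.732 = 166212 W
P_out = η·P_in = 0.964 × 166212 = 160228 W
n = n_s = 120×60/4 = 1800 rpm (synchronous)
ω = 2π×1800/60 = 188.5 rad/s
τ = P_out/ω = 160228/188.5 = 850 N·m

850 N·m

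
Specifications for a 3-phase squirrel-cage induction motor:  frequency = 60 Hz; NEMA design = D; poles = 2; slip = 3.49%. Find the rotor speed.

3474 rpm

n_s = 120f/p = 120×60/2 = 3600 rpm
n = n_s(1 − s) = 3600 × (1 − 0.0349) = 3474 rpm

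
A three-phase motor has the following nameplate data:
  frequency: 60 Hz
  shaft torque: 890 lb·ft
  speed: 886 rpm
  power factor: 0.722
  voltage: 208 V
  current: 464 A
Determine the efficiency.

τ = 890 lb·ft × 1.356 = 1207 N·m
ω = 2π × 886/60 = 92.78 rad/s; P_out = τω = 1207 × 92.78 = 111985 W
P_in = √3·V_L·I_L·cosφ = 1.732 × 208 × 464 × 0.722 = 120689 W
η = P_out / P_in = 111985 / 120689 = 0.928 = 92.8%

92.8 %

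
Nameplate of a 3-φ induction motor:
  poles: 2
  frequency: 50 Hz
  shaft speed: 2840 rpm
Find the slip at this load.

n_s = 120f/p = 120×50/2 = 3000 rpm
s = (n_s − n)/n_s = (3000 − 2840)/3000 = 0.0533

5.3 %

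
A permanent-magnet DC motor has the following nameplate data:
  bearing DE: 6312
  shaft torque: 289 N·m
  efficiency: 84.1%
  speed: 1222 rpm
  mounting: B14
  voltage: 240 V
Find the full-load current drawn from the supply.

183 A

ω = 2π×1222/60 = 128 rad/s; P_out = τω = 289 × 128 = 36992 W
P_in = P_out / η = 36992 / 0.841 = 43986 W
I = P_in / V = 43986 / 240 = 183 A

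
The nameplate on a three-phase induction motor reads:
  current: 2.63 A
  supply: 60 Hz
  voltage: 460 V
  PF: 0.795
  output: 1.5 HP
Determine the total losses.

P_in = √3·V·I·cosφ = 1.732×460×2.63×0.795 = 1666 W
P_out = 1.5×746 = 1119 W
Losses = P_in − P_out = 1666 − 1119 = 547 W

547 W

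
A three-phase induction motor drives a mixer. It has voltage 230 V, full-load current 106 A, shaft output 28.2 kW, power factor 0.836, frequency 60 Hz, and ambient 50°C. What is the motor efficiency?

79.9 %

P_out = 28.2 kW = 28200 W
P_in = √3·V_L·I_L·cosφ = 1.732 × 230 × 106 × 0.836 = 35301 W
η = P_out / P_in = 28200 / 35301 = 0.799 = 79.9%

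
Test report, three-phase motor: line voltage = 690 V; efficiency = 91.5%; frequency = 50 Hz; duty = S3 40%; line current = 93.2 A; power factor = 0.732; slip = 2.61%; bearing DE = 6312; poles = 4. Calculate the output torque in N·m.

488 N·m

P_in = √3·V·I·cosφ = 1.732 × 690 × 93.2 × 0.732 = 81531 W
P_out = η·P_in = 0.915 × 81531 = 74601 W
n_s = 120×50/4 = 1500 rpm; n = 1500×(1−0.0261) = 1461 rpm
ω = 2π×1461/60 = 153 rad/s
τ = P_out/ω = 74601/153 = 488 N·m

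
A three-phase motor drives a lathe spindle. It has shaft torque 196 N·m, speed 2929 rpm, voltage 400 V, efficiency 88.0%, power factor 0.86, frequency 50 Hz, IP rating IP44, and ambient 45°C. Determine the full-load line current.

ω = 2π×2929/60 = 306.7 rad/s; P_out = τω = 196 × 306.7 = 60113 W
P_in = P_out / η = 60113 / 0.880 = 68310 W
I_L = P_in / (√3·V_L·cosφ) = 68310 / (1.732 × 400 × 0.86) = 115 A

115 A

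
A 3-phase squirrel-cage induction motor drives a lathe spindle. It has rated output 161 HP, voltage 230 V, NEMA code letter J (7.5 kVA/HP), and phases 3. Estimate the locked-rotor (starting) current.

S_LR = 7.5 × 161 = 1207.5 kVA
I_LR = S_LR/(√3·V_L) = 1207500/(1.732×230) = 3030 A

3030 A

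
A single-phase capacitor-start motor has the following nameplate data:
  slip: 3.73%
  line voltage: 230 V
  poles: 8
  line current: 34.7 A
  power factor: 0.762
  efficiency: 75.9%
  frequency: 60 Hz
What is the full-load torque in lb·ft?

37.5 lb·ft

P_in = V·I·cosφ = 230 × 34.7 × 0.762 = 6082 W
P_out = η·P_in = 0.759 × 6082 = 4616 W
n_s = 120×60/8 = 900 rpm; n = 900×(1−0.0373) = 866 rpm
ω = 2π×866/60 = 90.69 rad/s
τ = P_out/ω = 4616/90.69 = 50.9 N·m
In lb·ft: 50.9/1.356 = 37.5 lb·ft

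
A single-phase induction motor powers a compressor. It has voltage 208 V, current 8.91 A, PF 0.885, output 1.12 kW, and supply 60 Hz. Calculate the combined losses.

520 W

P_in = V·I·cosφ = 208×8.91×0.885 = 1640 W
P_out = 1120 W
Losses = P_in − P_out = 1640 − 1120 = 520 W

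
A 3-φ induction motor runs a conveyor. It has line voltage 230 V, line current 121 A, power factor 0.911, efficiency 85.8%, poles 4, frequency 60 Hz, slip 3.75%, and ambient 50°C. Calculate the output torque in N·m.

208 N·m

P_in = √3·V·I·cosφ = 1.732 × 230 × 121 × 0.911 = 43912 W
P_out = η·P_in = 0.858 × 43912 = 37676 W
n_s = 120×60/4 = 1800 rpm; n = 1800×(1−0.0375) = 1733 rpm
ω = 2π×1733/60 = 181.5 rad/s
τ = P_out/ω = 37676/181.5 = 208 N·m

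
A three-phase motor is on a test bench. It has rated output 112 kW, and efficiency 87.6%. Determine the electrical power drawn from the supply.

P_out = 112000 W
P_in = P_out/η = 112000/0.876 = 127854 W = 128 kW

128 kW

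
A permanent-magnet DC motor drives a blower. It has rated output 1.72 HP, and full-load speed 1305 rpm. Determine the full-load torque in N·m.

9.39 N·m

P_out = 1.72 × 746 = 1283 W
ω = 2π × 1305/60 = 136.7 rad/s
τ = P_out/ω = 1283/136.7 = 9.39 N·m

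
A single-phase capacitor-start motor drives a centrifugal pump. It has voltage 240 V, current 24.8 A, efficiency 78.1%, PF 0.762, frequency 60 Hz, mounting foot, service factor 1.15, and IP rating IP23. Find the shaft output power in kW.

3.54 kW

P_in = V·I·cosφ = 240 × 24.8 × 0.762 = 4535 W
P_out = η·P_in = 0.781 × 4535 = 3542 W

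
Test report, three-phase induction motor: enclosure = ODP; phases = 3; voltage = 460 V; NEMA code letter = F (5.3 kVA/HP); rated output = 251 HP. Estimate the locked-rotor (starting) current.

S_LR = 5.3 × 251 = 1330.3 kVA
I_LR = S_LR/(√3·V_L) = 1330300/(1.732×460) = 1670 A

1670 A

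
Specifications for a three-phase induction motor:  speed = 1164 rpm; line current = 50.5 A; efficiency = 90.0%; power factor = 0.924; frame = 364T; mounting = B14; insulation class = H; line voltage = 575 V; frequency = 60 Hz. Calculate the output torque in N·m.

P_in = √3·V·I·cosφ = 1.732 × 575 × 50.5 × 0.924 = 46471 W
P_out = η·P_in = 0.9 × 46471 = 41824 W
n = 1164 rpm
ω = 2π×1164/60 = 121.9 rad/s
τ = P_out/ω = 41824/121.9 = 343 N·m

343 N·m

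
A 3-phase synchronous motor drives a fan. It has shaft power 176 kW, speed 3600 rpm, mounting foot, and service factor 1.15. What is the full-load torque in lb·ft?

344 lb·ft

ω = 2π × 3600/60 = 377 rad/s
τ = P/ω = 176000/377 = 466.8 N·m
In lb·ft: 466.8/1.356 = 344 lb·ft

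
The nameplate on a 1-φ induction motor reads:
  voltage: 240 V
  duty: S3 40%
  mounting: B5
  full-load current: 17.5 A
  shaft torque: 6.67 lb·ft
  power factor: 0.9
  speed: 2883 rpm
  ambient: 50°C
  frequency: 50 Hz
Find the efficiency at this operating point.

τ = 6.67 lb·ft × 1.356 = 9.045 N·m
ω = 2π × 2883/60 = 301.9 rad/s; P_out = τω = 9.045 × 301.9 = 2731 W
P_in = V·I·cosφ = 240 × 17.5 × 0.9 = 3780 W
η = P_out / P_in = 2731 / 3780 = 0.722 = 72.2%

72.2 %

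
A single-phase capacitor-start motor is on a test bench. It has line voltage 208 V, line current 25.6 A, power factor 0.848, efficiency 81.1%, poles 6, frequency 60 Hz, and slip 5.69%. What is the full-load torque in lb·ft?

P_in = V·I·cosφ = 208 × 25.6 × 0.848 = 4515 W
P_out = η·P_in = 0.811 × 4515 = 3662 W
n_s = 120×60/6 = 1200 rpm; n = 1200×(1−0.0569) = 1132 rpm
ω = 2π×1132/60 = 118.5 rad/s
τ = P_out/ω = 3662/118.5 = 30.9 N·m
In lb·ft: 30.9/1.356 = 22.8 lb·ft

22.8 lb·ft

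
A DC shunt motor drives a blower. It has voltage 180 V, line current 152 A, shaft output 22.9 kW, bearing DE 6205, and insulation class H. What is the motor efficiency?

83.7 %

P_out = 22.9 kW = 22900 W
P_in = V·I = 180 × 152 = 27360 W
η = P_out / P_in = 22900 / 27360 = 0.837 = 83.7%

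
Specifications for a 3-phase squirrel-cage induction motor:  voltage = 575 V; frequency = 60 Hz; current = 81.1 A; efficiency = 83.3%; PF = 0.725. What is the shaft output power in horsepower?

65.4 HP

P_in = √3·V·I·cosφ = 1.732 × 575 × 81.1 × 0.725 = 58556 W
P_out = η·P_in = 0.833 × 58556 = 48777 W
= 48777/746 = 65.4 HP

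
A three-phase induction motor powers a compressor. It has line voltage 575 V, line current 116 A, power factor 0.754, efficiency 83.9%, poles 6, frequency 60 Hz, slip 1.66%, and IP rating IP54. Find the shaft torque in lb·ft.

436 lb·ft

P_in = √3·V·I·cosφ = 1.732 × 575 × 116 × 0.754 = 87105 W
P_out = η·P_in = 0.839 × 87105 = 73081 W
n_s = 120×60/6 = 1200 rpm; n = 1200×(1−0.0166) = 1180 rpm
ω = 2π×1180/60 = 123.6 rad/s
τ = P_out/ω = 73081/123.6 = 591.3 N·m
In lb·ft: 591.3/1.356 = 436 lb·ft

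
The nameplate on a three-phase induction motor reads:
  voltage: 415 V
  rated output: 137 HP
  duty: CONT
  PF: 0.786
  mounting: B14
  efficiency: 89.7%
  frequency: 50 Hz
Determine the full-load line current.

202 A

P_out = 137 × 746 = 102202 W
P_in = P_out / η = 102202 / 0.897 = 113938 W
I_L = P_in / (√3·V_L·cosφ) = 113938 / (1.732 × 415 × 0.786) = 202 A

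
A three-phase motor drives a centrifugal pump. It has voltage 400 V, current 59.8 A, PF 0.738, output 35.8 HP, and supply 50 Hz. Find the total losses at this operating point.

P_in = √3·V·I·cosφ = 1.732×400×59.8×0.738 = 30575 W
P_out = 35.8×746 = 26707 W
Losses = P_in − P_out = 30575 − 26707 = 3868 W

3870 W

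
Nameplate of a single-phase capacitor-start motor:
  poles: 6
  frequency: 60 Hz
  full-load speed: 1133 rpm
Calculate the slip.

5.58 %

n_s = 120f/p = 120×60/6 = 1200 rpm
s = (n_s − n)/n_s = (1200 − 1133)/1200 = 0.0558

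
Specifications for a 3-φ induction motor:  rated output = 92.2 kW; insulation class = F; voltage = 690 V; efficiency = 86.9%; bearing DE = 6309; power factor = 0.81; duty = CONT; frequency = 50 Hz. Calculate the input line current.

P_out = 92.2 kW = 92200 W
P_in = P_out / η = 92200 / 0.869 = 106099 W
I_L = P_in / (√3·V_L·cosφ) = 106099 / (1.732 × 690 × 0.81) = 110 A

110 A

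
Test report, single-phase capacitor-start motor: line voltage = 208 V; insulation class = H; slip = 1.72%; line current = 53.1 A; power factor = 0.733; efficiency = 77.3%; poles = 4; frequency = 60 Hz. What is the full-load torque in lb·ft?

P_in = V·I·cosφ = 208 × 53.1 × 0.733 = 8096 W
P_out = η·P_in = 0.773 × 8096 = 6258 W
n_s = 120×60/4 = 1800 rpm; n = 1800×(1−0.0172) = 1769 rpm
ω = 2π×1769/60 = 185.2 rad/s
τ = P_out/ω = 6258/185.2 = 33.79 N·m
In lb·ft: 33.79/1.356 = 24.9 lb·ft

24.9 lb·ft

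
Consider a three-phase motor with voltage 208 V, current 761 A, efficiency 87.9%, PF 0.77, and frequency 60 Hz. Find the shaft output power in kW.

186 kW

P_in = √3·V·I·cosφ = 1.732 × 208 × 761 × 0.77 = 211099 W
P_out = η·P_in = 0.879 × 211099 = 185556 W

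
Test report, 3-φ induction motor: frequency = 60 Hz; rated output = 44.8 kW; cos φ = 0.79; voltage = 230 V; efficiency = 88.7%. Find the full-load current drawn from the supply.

160 A

P_out = 44.8 kW = 44800 W
P_in = P_out / η = 44800 / 0.887 = 50507 W
I_L = P_in / (√3·V_L·cosφ) = 50507 / (1.732 × 230 × 0.79) = 160 A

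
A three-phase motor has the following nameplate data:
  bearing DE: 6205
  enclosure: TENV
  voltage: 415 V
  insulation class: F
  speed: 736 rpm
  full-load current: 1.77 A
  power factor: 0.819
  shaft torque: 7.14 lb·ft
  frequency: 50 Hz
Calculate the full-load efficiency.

71.6 %

τ = 7.14 lb·ft × 1.356 = 9.682 N·m
ω = 2π × 736/60 = 77.07 rad/s; P_out = τω = 9.682 × 77.07 = 746 W
P_in = √3·V_L·I_L·cosφ = 1.732 × 415 × 1.77 × 0.819 = 1042 W
η = P_out / P_in = 746 / 1042 = 0.716 = 71.6%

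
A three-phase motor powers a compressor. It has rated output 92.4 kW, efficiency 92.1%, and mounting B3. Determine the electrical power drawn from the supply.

100 kW

P_out = 92400 W
P_in = P_out/η = 92400/0.921 = 100326 W = 100 kW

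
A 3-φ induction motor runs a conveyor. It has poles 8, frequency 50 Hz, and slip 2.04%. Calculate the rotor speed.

n_s = 120f/p = 120×50/8 = 750 rpm
n = n_s(1 − s) = 750 × (1 − 0.0204) = 735 rpm

735 rpm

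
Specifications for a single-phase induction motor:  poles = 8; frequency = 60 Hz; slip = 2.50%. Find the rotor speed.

n_s = 120f/p = 120×60/8 = 900 rpm
n = n_s(1 − s) = 900 × (1 − 0.025) = 878 rpm

878 rpm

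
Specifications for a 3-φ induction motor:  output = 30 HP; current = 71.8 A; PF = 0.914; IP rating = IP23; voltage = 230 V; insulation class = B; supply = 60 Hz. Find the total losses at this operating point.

3.76 kW

P_in = √3·V·I·cosφ = 1.732×230×71.8×0.914 = 26142 W
P_out = 30×746 = 22380 W
Losses = P_in − P_out = 26142 − 22380 = 3762 W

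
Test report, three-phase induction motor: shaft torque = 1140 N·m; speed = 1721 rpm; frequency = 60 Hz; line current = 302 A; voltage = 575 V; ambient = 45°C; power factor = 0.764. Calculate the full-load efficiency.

ω = 2π × 1721/60 = 180.2 rad/s; P_out = τω = 1140 × 180.2 = 205428 W
P_in = √3·V_L·I_L·cosφ = 1.732 × 575 × 302 × 0.764 = 229782 W
η = P_out / P_in = 205428 / 229782 = 0.894 = 89.4%

89.4 %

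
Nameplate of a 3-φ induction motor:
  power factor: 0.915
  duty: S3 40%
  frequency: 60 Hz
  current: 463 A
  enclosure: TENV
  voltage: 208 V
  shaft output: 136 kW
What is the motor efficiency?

89.1 %

P_out = 136 kW = 136000 W
P_in = √3·V_L·I_L·cosφ = 1.732 × 208 × 463 × 0.915 = 152621 W
η = P_out / P_in = 136000 / 152621 = 0.891 = 89.1%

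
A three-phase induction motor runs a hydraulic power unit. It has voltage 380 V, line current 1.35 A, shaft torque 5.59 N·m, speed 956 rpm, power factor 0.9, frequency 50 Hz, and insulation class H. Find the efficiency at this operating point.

70.0 %

ω = 2π × 956/60 = 100.1 rad/s; P_out = τω = 5.59 × 100.1 = 560 W
P_in = √3·V_L·I_L·cosφ = 1.732 × 380 × 1.35 × 0.9 = 800 W
η = P_out / P_in = 560 / 800 = 0.700 = 70.0%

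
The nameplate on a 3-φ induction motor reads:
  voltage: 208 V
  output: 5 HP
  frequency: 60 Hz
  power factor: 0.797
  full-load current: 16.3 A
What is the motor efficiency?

P_out = 5 × 746 = 3730 W
P_in = √3·V_L·I_L·cosφ = 1.732 × 208 × 16.3 × 0.797 = 4680 W
η = P_out / P_in = 3730 / 4680 = 0.797 = 79.7%

79.7 %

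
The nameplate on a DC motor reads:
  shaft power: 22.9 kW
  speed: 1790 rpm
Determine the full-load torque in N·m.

122 N·m

ω = 2π × 1790/60 = 187.4 rad/s
τ = P/ω = 22900/187.4 = 122 N·m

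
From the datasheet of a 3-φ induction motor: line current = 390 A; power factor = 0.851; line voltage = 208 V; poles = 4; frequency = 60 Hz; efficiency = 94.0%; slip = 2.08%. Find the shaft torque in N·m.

609 N·m

P_in = √3·V·I·cosφ = 1.732 × 208 × 390 × 0.851 = 119565 W
P_out = η·P_in = 0.94 × 119565 = 112391 W
n_s = 120×60/4 = 1800 rpm; n = 1800×(1−0.0208) = 1763 rpm
ω = 2π×1763/60 = 184.6 rad/s
τ = P_out/ω = 112391/184.6 = 609 N·m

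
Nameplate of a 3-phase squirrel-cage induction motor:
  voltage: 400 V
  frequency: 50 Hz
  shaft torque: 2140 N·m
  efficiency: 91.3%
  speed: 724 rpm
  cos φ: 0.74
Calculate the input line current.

347 A

ω = 2π×724/60 = 75.82 rad/s; P_out = τω = 2140 × 75.82 = 162255 W
P_in = P_out / η = 162255 / 0.913 = 177716 W
I_L = P_in / (√3·V_L·cosφ) = 177716 / (1.732 × 400 × 0.74) = 347 A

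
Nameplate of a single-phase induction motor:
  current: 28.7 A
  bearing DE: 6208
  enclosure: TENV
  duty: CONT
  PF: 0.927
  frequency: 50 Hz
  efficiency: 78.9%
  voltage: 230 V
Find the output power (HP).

P_in = V·I·cosφ = 230 × 28.7 × 0.927 = 6119 W
P_out = η·P_in = 0.789 × 6119 = 4828 W
= 4828/746 = 6.47 HP

6.47 HP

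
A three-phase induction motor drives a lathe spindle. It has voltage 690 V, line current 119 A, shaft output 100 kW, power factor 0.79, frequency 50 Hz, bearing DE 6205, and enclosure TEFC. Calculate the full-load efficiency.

P_out = 100 kW = 100000 W
P_in = √3·V_L·I_L·cosφ = 1.732 × 690 × 119 × 0.79 = 112349 W
η = P_out / P_in = 100000 / 112349 = 0.890 = 89.0%

89.0 %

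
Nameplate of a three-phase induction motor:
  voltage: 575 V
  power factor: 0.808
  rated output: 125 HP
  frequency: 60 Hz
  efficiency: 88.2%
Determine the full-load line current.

131 A

P_out = 125 × 746 = 93250 W
P_in = P_out / η = 93250 / 0.882 = 105726 W
I_L = P_in / (√3·V_L·cosφ) = 105726 / (1.732 × 575 × 0.808) = 131 A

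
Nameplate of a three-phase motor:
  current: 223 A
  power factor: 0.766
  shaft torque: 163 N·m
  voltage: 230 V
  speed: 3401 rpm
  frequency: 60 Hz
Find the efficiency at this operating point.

85.3 %

ω = 2π × 3401/60 = 356.2 rad/s; P_out = τω = 163 × 356.2 = 58061 W
P_in = √3·V_L·I_L·cosφ = 1.732 × 230 × 223 × 0.766 = 68047 W
η = P_out / P_in = 58061 / 68047 = 0.853 = 85.3%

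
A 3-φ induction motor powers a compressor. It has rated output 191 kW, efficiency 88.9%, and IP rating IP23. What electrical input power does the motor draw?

215 kW

P_out = 191000 W
P_in = P_out/η = 191000/0.889 = 214848 W = 215 kW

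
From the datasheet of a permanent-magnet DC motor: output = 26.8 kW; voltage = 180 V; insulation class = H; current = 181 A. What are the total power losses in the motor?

P_in = V·I = 180×181 = 32580 W
P_out = 26800 W
Losses = P_in − P_out = 32580 − 26800 = 5780 W

5.78 kW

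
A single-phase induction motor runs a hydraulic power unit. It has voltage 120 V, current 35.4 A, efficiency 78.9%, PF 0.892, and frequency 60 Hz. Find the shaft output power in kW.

2.99 kW

P_in = V·I·cosφ = 120 × 35.4 × 0.892 = 3789 W
P_out = η·P_in = 0.789 × 3789 = 2990 W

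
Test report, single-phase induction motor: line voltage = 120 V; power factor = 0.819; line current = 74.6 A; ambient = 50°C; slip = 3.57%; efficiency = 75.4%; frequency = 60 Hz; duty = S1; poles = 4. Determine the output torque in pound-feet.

P_in = V·I·cosφ = 120 × 74.6 × 0.819 = 7332 W
P_out = η·P_in = 0.754 × 7332 = 5528 W
n_s = 120×60/4 = 1800 rpm; n = 1800×(1−0.0357) = 1736 rpm
ω = 2π×1736/60 = 181.8 rad/s
τ = P_out/ω = 5528/181.8 = 30.41 N·m
In lb·ft: 30.41/1.356 = 22.4 lb·ft

22.4 lb·ft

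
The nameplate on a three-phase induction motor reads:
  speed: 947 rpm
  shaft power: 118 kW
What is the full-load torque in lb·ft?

878 lb·ft

ω = 2π × 947/60 = 99.17 rad/s
τ = P/ω = 118000/99.17 = 1190 N·m
In lb·ft: 1190/1.356 = 878 lb·ft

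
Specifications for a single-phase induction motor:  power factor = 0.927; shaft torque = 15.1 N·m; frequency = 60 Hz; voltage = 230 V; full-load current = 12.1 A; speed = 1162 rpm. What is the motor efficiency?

71.2 %

ω = 2π × 1162/60 = 121.7 rad/s; P_out = τω = 15.1 × 121.7 = 1838 W
P_in = V·I·cosφ = 230 × 12.1 × 0.927 = 2580 W
η = P_out / P_in = 1838 / 2580 = 0.712 = 71.2%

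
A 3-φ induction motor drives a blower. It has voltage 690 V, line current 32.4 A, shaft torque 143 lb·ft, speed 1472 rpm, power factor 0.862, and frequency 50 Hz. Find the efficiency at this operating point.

τ = 143 lb·ft × 1.356 = 193.9 N·m
ω = 2π × 1472/60 = 154.1 rad/s; P_out = τω = 193.9 × 154.1 = 29880 W
P_in = √3·V_L·I_L·cosφ = 1.732 × 690 × 32.4 × 0.862 = 33377 W
η = P_out / P_in = 29880 / 33377 = 0.895 = 89.5%

89.5 %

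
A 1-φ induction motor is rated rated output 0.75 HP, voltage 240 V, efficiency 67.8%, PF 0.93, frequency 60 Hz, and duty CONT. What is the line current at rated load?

3.7 A

P_out = 0.75 × 746 = 560 W
P_in = P_out / η = 560 / 0.678 = 826 W
I = P_in / (V·cosφ) = 826 / (240 × 0.93) = 3.7 A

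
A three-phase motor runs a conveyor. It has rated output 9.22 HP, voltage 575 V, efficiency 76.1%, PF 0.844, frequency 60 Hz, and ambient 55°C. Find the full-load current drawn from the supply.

10.8 A

P_out = 9.22 × 746 = 6878 W
P_in = P_out / η = 6878 / 0.761 = 9038 W
I_L = P_in / (√3·V_L·cosφ) = 9038 / (1.732 × 575 × 0.844) = 10.8 A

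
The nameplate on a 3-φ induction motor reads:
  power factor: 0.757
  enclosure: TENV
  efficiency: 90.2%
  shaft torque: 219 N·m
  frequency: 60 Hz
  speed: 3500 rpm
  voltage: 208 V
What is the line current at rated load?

ω = 2π×3500/60 = 366.5 rad/s; P_out = τω = 219 × 366.5 = 80264 W
P_in = P_out / η = 80264 / 0.902 = 88984 W
I_L = P_in / (√3·V_L·cosφ) = 88984 / (1.732 × 208 × 0.757) = 326 A

326 A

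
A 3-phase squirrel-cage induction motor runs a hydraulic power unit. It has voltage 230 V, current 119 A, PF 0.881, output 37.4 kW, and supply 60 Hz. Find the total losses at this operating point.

P_in = √3·V·I·cosφ = 1.732×230×119×0.881 = 41764 W
P_out = 37400 W
Losses = P_in − P_out = 41764 − 37400 = 4364 W

4.36 kW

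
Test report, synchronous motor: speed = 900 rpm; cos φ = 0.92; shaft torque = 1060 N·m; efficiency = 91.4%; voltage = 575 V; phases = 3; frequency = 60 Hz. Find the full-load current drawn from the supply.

ω = 2π×900/60 = 94.25 rad/s; P_out = τω = 1060 × 94.25 = 99905 W
P_in = P_out / η = 99905 / 0.914 = 109305 W
I_L = P_in / (√3·V_L·cosφ) = 109305 / (1.732 × 575 × 0.92) = 119 A

119 A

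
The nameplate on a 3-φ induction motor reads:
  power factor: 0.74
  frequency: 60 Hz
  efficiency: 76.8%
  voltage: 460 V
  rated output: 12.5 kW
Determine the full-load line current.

27.6 A

P_out = 12.5 kW = 12500 W
P_in = P_out / η = 12500 / 0.768 = 16276 W
I_L = P_in / (√3·V_L·cosφ) = 16276 / (1.732 × 460 × 0.74) = 27.6 A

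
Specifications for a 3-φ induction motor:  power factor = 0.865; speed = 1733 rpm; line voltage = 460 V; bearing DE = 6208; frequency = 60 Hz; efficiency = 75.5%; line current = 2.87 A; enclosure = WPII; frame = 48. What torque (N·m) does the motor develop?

8.23 N·m

P_in = √3·V·I·cosφ = 1.732 × 460 × 2.87 × 0.865 = 1978 W
P_out = η·P_in = 0.755 × 1978 = 1493 W
n = 1733 rpm
ω = 2π×1733/60 = 181.5 rad/s
τ = P_out/ω = 1493/181.5 = 8.23 N·m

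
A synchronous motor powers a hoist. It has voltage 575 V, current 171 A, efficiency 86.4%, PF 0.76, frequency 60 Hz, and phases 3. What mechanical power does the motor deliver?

112 kW

P_in = √3·V·I·cosφ = 1.732 × 575 × 171 × 0.76 = 129427 W
P_out = η·P_in = 0.864 × 129427 = 111825 W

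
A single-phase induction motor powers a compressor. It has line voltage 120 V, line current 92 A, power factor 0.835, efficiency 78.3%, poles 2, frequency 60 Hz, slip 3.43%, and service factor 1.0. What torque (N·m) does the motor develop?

P_in = V·I·cosφ = 120 × 92 × 0.835 = 9218 W
P_out = η·P_in = 0.783 × 9218 = 7218 W
n_s = 120×60/2 = 3600 rpm; n = 3600×(1−0.0343) = 3477 rpm
ω = 2π×3477/60 = 364.1 rad/s
τ = P_out/ω = 7218/364.1 = 19.8 N·m

19.8 N·m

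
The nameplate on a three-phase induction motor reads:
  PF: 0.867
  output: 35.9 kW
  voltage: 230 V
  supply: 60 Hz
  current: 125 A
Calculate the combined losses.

7270 W

P_in = √3·V·I·cosφ = 1.732×230×125×0.867 = 43172 W
P_out = 35900 W
Losses = P_in − P_out = 43172 − 35900 = 7272 W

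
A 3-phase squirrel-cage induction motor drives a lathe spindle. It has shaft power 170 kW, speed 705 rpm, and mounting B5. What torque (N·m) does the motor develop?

ω = 2π × 705/60 = 73.83 rad/s
τ = P/ω = 170000/73.83 = 2300 N·m

2300 N·m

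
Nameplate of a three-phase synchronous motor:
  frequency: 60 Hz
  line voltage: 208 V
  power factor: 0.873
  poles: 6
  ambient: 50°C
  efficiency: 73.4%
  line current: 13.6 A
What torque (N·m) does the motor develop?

25 N·m

P_in = √3·V·I·cosφ = 1.732 × 208 × 13.6 × 0.873 = 4277 W
P_out = η·P_in = 0.734 × 4277 = 3139 W
n = n_s = 120×60/6 = 1200 rpm (synchronous)
ω = 2π×1200/60 = 125.7 rad/s
τ = P_out/ω = 3139/125.7 = 25 N·m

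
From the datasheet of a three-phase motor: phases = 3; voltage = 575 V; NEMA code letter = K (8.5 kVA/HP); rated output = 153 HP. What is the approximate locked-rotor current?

S_LR = 8.5 × 153 = 1300.5 kVA
I_LR = S_LR/(√3·V_L) = 1300500/(1.732×575) = 1310 A

1310 A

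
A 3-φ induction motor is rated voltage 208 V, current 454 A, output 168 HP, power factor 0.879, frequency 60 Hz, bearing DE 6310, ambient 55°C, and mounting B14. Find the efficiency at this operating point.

P_out = 168 × 746 = 125328 W
P_in = √3·V_L·I_L·cosφ = 1.732 × 208 × 454 × 0.879 = 143766 W
η = P_out / P_in = 125328 / 143766 = 0.872 = 87.2%

87.2 %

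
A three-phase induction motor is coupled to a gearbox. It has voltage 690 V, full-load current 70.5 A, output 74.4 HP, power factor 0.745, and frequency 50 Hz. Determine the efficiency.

P_out = 74.4 × 746 = 55502 W
P_in = √3·V_L·I_L·cosφ = 1.732 × 690 × 70.5 × 0.745 = 62769 W
η = P_out / P_in = 55502 / 62769 = 0.884 = 88.4%

88.4 %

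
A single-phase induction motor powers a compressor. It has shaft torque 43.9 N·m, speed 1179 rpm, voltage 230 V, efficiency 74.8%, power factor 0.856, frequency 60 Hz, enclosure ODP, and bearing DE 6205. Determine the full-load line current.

ω = 2π×1179/60 = 123.5 rad/s; P_out = τω = 43.9 × 123.5 = 5422 W
P_in = P_out / η = 5422 / 0.748 = 7249 W
I = P_in / (V·cosφ) = 7249 / (230 × 0.856) = 36.8 A

36.8 A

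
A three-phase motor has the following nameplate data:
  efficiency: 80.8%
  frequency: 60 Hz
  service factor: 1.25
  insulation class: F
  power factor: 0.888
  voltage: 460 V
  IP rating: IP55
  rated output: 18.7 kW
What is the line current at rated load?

32.7 A

P_out = 18.7 kW = 18700 W
P_in = P_out / η = 18700 / 0.808 = 23144 W
I_L = P_in / (√3·V_L·cosφ) = 23144 / (1.732 × 460 × 0.888) = 32.7 A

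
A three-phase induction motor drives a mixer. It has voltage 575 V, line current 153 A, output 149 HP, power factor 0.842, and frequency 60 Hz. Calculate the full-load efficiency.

P_out = 149 × 746 = 111154 W
P_in = √3·V_L·I_L·cosφ = 1.732 × 575 × 153 × 0.842 = 128298 W
η = P_out / P_in = 111154 / 128298 = 0.866 = 86.6%

86.6 %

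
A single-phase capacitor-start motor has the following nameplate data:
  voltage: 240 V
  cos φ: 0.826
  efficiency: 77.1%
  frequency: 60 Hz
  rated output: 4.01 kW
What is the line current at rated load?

26.2 A

P_out = 4.01 kW = 4010 W
P_in = P_out / η = 4010 / 0.771 = 5201 W
I = P_in / (V·cosφ) = 5201 / (240 × 0.826) = 26.2 A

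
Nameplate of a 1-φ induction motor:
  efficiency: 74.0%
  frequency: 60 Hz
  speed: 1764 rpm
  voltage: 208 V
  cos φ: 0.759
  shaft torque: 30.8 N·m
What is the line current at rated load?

48.7 A

ω = 2π×1764/60 = 184.7 rad/s; P_out = τω = 30.8 × 184.7 = 5689 W
P_in = P_out / η = 5689 / 0.740 = 7688 W
I = P_in / (V·cosφ) = 7688 / (208 × 0.759) = 48.7 A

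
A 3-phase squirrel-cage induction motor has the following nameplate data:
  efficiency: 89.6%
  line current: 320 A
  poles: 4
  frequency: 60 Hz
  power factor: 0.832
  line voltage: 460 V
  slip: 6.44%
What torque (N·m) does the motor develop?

P_in = √3·V·I·cosφ = 1.732 × 460 × 320 × 0.832 = 212119 W
P_out = η·P_in = 0.896 × 212119 = 190059 W
n_s = 120×60/4 = 1800 rpm; n = 1800×(1−0.0644) = 1684 rpm
ω = 2π×1684/60 = 176.3 rad/s
τ = P_out/ω = 190059/176.3 = 1080 N·m

1080 N·m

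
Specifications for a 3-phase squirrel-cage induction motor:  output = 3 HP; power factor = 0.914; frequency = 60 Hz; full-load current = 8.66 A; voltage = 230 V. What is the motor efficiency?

71.0 %

P_out = 3 × 746 = 2238 W
P_in = √3·V_L·I_L·cosφ = 1.732 × 230 × 8.66 × 0.914 = 3153 W
η = P_out / P_in = 2238 / 3153 = 0.710 = 71.0%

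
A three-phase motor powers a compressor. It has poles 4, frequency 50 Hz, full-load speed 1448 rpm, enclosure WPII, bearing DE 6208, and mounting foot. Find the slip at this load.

3.47 %

n_s = 120f/p = 120×50/4 = 1500 rpm
s = (n_s − n)/n_s = (1500 − 1448)/1500 = 0.0347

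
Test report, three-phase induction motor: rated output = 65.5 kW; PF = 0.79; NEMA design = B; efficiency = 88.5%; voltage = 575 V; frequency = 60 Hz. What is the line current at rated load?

P_out = 65.5 kW = 65500 W
P_in = P_out / η = 65500 / 0.885 = 74011 W
I_L = P_in / (√3·V_L·cosφ) = 74011 / (1.732 × 575 × 0.79) = 94.1 A

94.1 A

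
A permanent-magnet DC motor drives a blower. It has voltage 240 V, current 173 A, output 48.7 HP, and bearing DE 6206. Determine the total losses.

P_in = V·I = 240×173 = 41520 W
P_out = 48.7×746 = 36330 W
Losses = P_in − P_out = 41520 − 36330 = 5190 W

5.19 kW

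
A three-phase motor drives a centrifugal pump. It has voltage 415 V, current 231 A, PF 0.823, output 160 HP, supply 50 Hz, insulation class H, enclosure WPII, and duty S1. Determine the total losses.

P_in = √3·V·I·cosφ = 1.732×415×231×0.823 = 136649 W
P_out = 160×746 = 119360 W
Losses = P_in − P_out = 136649 − 119360 = 17289 W

17.3 kW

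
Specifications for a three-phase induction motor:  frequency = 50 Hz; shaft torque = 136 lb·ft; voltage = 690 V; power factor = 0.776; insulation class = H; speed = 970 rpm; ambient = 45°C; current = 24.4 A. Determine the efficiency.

τ = 136 lb·ft × 1.356 = 184.4 N·m
ω = 2π × 970/60 = 101.6 rad/s; P_out = τω = 184.4 × 101.6 = 18735 W
P_in = √3·V_L·I_L·cosφ = 1.732 × 690 × 24.4 × 0.776 = 22628 W
η = P_out / P_in = 18735 / 22628 = 0.828 = 82.8%

82.8 %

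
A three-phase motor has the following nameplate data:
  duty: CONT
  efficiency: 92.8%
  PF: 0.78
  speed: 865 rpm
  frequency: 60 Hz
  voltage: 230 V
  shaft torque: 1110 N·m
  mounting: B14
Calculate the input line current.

349 A

ω = 2π×865/60 = 90.58 rad/s; P_out = τω = 1110 × 90.58 = 100544 W
P_in = P_out / η = 100544 / 0.928 = 108345 W
I_L = P_in / (√3·V_L·cosφ) = 108345 / (1.732 × 230 × 0.78) = 349 A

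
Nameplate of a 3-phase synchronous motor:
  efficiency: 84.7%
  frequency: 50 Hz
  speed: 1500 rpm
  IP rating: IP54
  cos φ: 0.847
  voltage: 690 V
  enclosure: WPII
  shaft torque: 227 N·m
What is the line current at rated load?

41.6 A

ω = 2π×1500/60 = 157.1 rad/s; P_out = τω = 227 × 157.1 = 35662 W
P_in = P_out / η = 35662 / 0.847 = 42104 W
I_L = P_in / (√3·V_L·cosφ) = 42104 / (1.732 × 690 × 0.847) = 41.6 A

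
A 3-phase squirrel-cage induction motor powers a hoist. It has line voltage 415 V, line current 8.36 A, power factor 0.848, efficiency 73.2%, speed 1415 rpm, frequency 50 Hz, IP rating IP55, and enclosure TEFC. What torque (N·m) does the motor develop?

P_in = √3·V·I·cosφ = 1.732 × 415 × 8.36 × 0.848 = 5096 W
P_out = η·P_in = 0.732 × 5096 = 3730 W
n = 1415 rpm
ω = 2π×1415/60 = 148.2 rad/s
τ = P_out/ω = 3730/148.2 = 25.2 N·m

25.2 N·m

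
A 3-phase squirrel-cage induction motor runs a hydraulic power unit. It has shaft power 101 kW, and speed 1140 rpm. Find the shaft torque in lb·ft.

624 lb·ft

ω = 2π × 1140/60 = 119.4 rad/s
τ = P/ω = 101000/119.4 = 845.9 N·m
In lb·ft: 845.9/1.356 = 624 lb·ft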